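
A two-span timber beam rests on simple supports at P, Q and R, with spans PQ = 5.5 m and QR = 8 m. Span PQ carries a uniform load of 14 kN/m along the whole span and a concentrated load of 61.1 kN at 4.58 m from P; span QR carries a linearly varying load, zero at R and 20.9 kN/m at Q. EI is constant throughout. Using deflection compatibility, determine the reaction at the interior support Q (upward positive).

R_Q = 173.3 kN

Insert a hinge at Q; M_Q is the redundant, and each span becomes simply supported.
End slopes at the hinge Q, treating each span as simply supported:
  span PQ: UDL 14: wL³/(24EI) = 97.05/EI
  span PQ: point load 61.1 at a = 4.58: Pab(L + a)/(6LEI) = 78.64/EI
  span QR: triangular load, peak 20.9: w₀L³/(45EI) = 237.8/EI
  relative rotation θ_0 = (175.7 + 237.8)/EI = 413.5/EI
A unit hogging moment at Q produces rotation L₁/(3EI) + L₂/(3EI) = 4.5/EI.
Compatibility: M_Q·(L₁+L₂)/(3EI) = θ_0, giving M_Q = 91.89 kN·m (hogging).
Span PQ, ΣM about P with M_Q applied at Q: R_Q^{PQ}·5.5 = 491.6 + 91.89, so R_Q^{PQ} = 106.1 kN and R_P = 138.1 − 106.1 = 32.01 kN.
Span QR, ΣM about R: R_Q^{QR}·8 = 445.9 + 91.89, so R_Q^{QR} = 67.22 kN and R_R = 83.6 − 67.22 = 16.38 kN.
R_Q = 106.1 + 67.22 = 173.3 kN.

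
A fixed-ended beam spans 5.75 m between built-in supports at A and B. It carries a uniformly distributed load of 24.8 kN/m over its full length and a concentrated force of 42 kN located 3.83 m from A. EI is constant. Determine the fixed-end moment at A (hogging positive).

Release both end moments; the primary structure is a simply-supported span AB with redundants M_A and M_B.
Simple-span end rotations at A and B under the given loads:
  at A: UDL 24.8: wL³/(24EI) = 196.4/EI
  at B: UDL 24.8: wL³/(24EI) = 196.4/EI
  at A: point load 42 at a = 3.83: Pab(L + b)/(6LEI) = 68.66/EI
  at B: point load 42 at a = 3.83: Pab(L + a)/(6LEI) = 85.76/EI
  θ_A0 = 265.1/EI,  θ_B0 = 282.2/EI
Flexibility coefficients: a unit moment at one end gives L/(3EI) there and L/(6EI) at the far end, so f₁₁ = f₂₂ = 1.917/EI and f₁₂ = f₂₁ = 0.9583/EI.
Compatibility — zero rotation at each built-in end:
  1.917 M_A + 0.9583 M_B = 265.1
  0.9583 M_A + 1.917 M_B = 282.2
Solving the pair gives M_A = 86.26 kN·m and M_B = 104.1 kN·m (hogging).

M_A = 86.26 kN·m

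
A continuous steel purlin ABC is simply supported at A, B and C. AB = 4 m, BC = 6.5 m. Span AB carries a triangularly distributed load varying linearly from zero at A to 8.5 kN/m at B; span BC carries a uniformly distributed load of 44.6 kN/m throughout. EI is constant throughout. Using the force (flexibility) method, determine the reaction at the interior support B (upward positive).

R_B = 216.6 kN

Release continuity at B by inserting a hinge; the redundant is the internal moment M_B. The primary structure is two simply-supported spans AB and BC.
Discontinuity in slope at B on the released structure — sum the simple-span end rotations:
  span AB: triangular load, peak 8.5: w₀L³/(45EI) = 12.09/EI
  span BC: UDL 44.6: wL³/(24EI) = 510.3/EI
  relative rotation θ_0 = (12.09 + 510.3)/EI = 522.4/EI
A unit hogging moment at B produces rotation L₁/(3EI) + L₂/(3EI) = 3.5/EI.
Compatibility: M_B·(L₁+L₂)/(3EI) = θ_0, giving M_B = 149.3 kN·m (hogging).
Span AB, ΣM about A with M_B applied at B: R_B^{AB}·4 = 45.33 + 149.3, so R_B^{AB} = 48.65 kN and R_A = 17 − 48.65 = -31.65 kN.
Span BC, ΣM about C: R_B^{BC}·6.5 = 942.2 + 149.3, so R_B^{BC} = 167.9 kN and R_C = 289.9 − 167.9 = 122 kN.
R_B = 48.65 + 167.9 = 216.6 kN.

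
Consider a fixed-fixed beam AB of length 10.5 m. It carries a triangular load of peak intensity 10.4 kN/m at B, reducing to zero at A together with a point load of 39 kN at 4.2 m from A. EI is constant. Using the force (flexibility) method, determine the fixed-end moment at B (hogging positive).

Take the two fixed-end moments M_A, M_B as redundants; the released structure is the simple span AB.
End rotations of the released simple span under the applied load (×1/EI):
  at A: triangular load, peak 10.4: 7w₀L³/(360EI) = 234.1/EI
  at B: triangular load, peak 10.4: w₀L³/(45EI) = 267.5/EI
  at A: point load 39 at a = 4.2: Pab(L + b)/(6LEI) = 275.2/EI
  at B: point load 39 at a = 4.2: Pab(L + a)/(6LEI) = 240.8/EI
  θ_A0 = 509.3/EI,  θ_B0 = 508.3/EI
Flexibility coefficients: a unit moment at one end gives L/(3EI) there and L/(6EI) at the far end, so f₁₁ = f₂₂ = 3.5/EI and f₁₂ = f₂₁ = 1.75/EI.
Compatibility — zero rotation at each built-in end:
  3.5 M_A + 1.75 M_B = 509.3
  1.75 M_A + 3.5 M_B = 508.3
Solving the pair gives M_A = 97.19 kN·m and M_B = 96.64 kN·m (hogging).

M_B = 96.64 kN·m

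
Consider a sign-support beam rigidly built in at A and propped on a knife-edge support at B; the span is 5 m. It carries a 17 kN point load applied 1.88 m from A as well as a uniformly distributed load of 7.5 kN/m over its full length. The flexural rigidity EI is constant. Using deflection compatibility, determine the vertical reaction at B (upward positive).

R_B = 17.22 kN

Take the reaction at B as the redundant and release it; the primary structure is a cantilever fixed at A.
Deflection at B on the released cantilever, summing each load's contribution:
  point load 17 at a = 1.88: Pa²(3L − a)/(6EI) = 131.4/EI
  UDL 7.5: wL⁴/(8EI) = 585.9/EI
  δ_0 = 717.3/EI
Flexibility coefficient — unit upward force at B: δ_{BB} = L³/(3EI) = 41.67/EI.
The prop prevents deflection at B: R_B = δ_0/δ_{BB} = 717.3/41.67 = 17.22 kN.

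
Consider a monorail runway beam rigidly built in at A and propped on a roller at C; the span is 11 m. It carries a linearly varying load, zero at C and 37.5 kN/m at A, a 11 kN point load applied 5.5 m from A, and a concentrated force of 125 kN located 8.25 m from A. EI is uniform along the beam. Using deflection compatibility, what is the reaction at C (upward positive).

Remove the prop at C; the released (primary) structure is a cantilever built in at A.
Free-end deflection of the primary structure under the applied loading (downward +):
  triangular load, peak 37.5 at the fixed end: w₀L⁴/(30EI) = 18301/EI
  point load 11 at a = 5.5: Pa²(3L − a)/(6EI) = 1525/EI
  point load 125 at a = 8.25: Pa²(3L − a)/(6EI) = 35095/EI
  δ_0 = 54921/EI
Flexibility coefficient — unit upward force at C: δ_{CC} = L³/(3EI) = 443.7/EI.
Compatibility at C: δ_0 − R_C·δ_{CC} = 0, so R_C = 54921/443.7 = 123.8 kN.

R_C = 123.8 kN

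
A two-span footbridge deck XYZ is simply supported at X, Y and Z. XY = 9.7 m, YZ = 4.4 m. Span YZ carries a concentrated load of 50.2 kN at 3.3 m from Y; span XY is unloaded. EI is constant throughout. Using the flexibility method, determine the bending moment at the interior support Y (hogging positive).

M_Y = 8.077 kN·m

Release continuity at Y by inserting a hinge; the redundant is the internal moment M_Y. The primary structure is two simply-supported spans XY and YZ.
Discontinuity in slope at Y on the released structure — sum the simple-span end rotations:
  span YZ: point load 50.2 at a = 3.3: Pab(L + b)/(6LEI) = 37.96/EI
  relative rotation θ_0 = (0 + 37.96)/EI = 37.96/EI
A unit hogging moment at Y produces rotation L₁/(3EI) + L₂/(3EI) = 4.7/EI.
Slope continuity at Y: θ_0 = M_Y·4.7/EI, so M_Y = 37.96/4.7 = 8.077 kN·m (hogging).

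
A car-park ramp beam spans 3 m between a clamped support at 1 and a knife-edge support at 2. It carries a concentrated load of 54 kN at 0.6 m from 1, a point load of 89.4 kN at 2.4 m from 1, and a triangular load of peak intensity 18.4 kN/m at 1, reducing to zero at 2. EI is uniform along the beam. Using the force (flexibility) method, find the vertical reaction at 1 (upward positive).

R_1 = 99.52 kN

Choose R_2 as the redundant. The primary structure is the cantilever fixed at 1.
Free-end deflection of the primary structure under the applied loading (downward +):
  point load 54 at a = 0.6: Pa²(3L − a)/(6EI) = 27.22/EI
  point load 89.4 at a = 2.4: Pa²(3L − a)/(6EI) = 566.4/EI
  triangular load, peak 18.4 at the fixed end: w₀L⁴/(30EI) = 49.68/EI
  δ_0 = 643.3/EI
Flexibility coefficient — unit upward force at 2: δ_{22} = L³/(3EI) = 9/EI.
The prop prevents deflection at 2: R_2 = δ_0/δ_{22} = 643.3/9 = 71.48 kN.
Vertical equilibrium: R_1 = ΣP − R_2 = 171 − 71.48 = 99.52 kN.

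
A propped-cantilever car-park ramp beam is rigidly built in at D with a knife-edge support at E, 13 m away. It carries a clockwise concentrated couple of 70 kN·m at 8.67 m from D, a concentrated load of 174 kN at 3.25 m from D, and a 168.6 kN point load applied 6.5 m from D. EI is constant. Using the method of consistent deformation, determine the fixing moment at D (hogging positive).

Release the roller at E. Primary structure: cantilever fixed at D.
Free-end deflection of the primary structure under the applied loading (downward +):
  clockwise couple 70 at a = 8.67: M₀a(2L − a)/(2EI) = 5259/EI
  point load 174 at a = 3.25: Pa²(3L − a)/(6EI) = 10951/EI
  point load 168.6 at a = 6.5: Pa²(3L − a)/(6EI) = 38585/EI
  δ_0 = 54794/EI
Tip deflection under a unit load at E: L³/(3EI) = 732.3/EI.
The prop prevents deflection at E: R_E = δ_0/δ_{EE} = 54794/732.3 = 74.82 kN.
Moment equilibrium about D: M_D = Σ(load moments about D) − R_E·L = 1731 − 74.82×13 = 758.7 kN·m.

M_D = 758.7 kN·m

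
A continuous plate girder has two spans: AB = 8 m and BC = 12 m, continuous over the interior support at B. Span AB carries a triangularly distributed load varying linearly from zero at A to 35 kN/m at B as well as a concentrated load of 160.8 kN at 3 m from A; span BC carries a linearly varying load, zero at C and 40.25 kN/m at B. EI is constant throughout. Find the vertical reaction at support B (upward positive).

Take M_B as the redundant. Released structure: two simple spans AB and BC with a hinge at B.
End slopes at the hinge B, treating each span as simply supported:
  span AB: triangular load, peak 35: w₀L³/(45EI) = 398.2/EI
  span AB: point load 160.8 at a = 3: Pab(L + a)/(6LEI) = 552.8/EI
  span BC: triangular load, peak 40.25: w₀L³/(45EI) = 1546/EI
  relative rotation θ_0 = (951 + 1546)/EI = 2497/EI
A unit hogging moment at B produces rotation L₁/(3EI) + L₂/(3EI) = 6.667/EI.
Slope continuity at B: θ_0 = M_B·6.667/EI, so M_B = 2497/6.667 = 374.5 kN·m (hogging).
Span AB, ΣM about A with M_B applied at B: R_B^{AB}·8 = 1229 + 374.5, so R_B^{AB} = 200.4 kN and R_A = 300.8 − 200.4 = 100.4 kN.
Span BC, ΣM about C: R_B^{BC}·12 = 1932 + 374.5, so R_B^{BC} = 192.2 kN and R_C = 241.5 − 192.2 = 49.29 kN.
R_B = 200.4 + 192.2 = 392.7 kN.

R_B = 392.7 kN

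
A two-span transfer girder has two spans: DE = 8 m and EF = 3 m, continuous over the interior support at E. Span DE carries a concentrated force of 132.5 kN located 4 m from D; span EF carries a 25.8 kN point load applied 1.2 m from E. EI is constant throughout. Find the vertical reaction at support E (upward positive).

R_E = 149.8 kN

Release continuity at E by inserting a hinge; the redundant is the internal moment M_E. The primary structure is two simply-supported spans DE and EF.
Rotations at E on the released spans (each span's end-slope, ×1/EI):
  span DE: point load 132.5 at a = 4: Pab(L + a)/(6LEI) = 530/EI
  span EF: point load 25.8 at a = 1.2: Pab(L + b)/(6LEI) = 14.86/EI
  relative rotation θ_0 = (530 + 14.86)/EI = 544.9/EI
A unit hogging moment at E produces rotation L₁/(3EI) + L₂/(3EI) = 3.667/EI.
Slope continuity at E: θ_0 = M_E·3.667/EI, so M_E = 544.9/3.667 = 148.6 kN·m (hogging).
Span DE, ΣM about D with M_E applied at E: R_E^{DE}·8 = 530 + 148.6, so R_E^{DE} = 84.82 kN and R_D = 132.5 − 84.82 = 47.68 kN.
Span EF, ΣM about F: R_E^{EF}·3 = 46.44 + 148.6, so R_E^{EF} = 65.01 kN and R_F = 25.8 − 65.01 = -39.21 kN.
R_E = 84.82 + 65.01 = 149.8 kN.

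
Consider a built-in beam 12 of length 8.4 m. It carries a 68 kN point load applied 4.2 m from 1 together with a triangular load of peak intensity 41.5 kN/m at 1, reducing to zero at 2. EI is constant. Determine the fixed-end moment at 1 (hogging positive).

Release both end moments; the primary structure is a simply-supported span 12 with redundants M_1 and M_2.
On the primary (simply-supported) span, the end slopes from the loading are:
  at 1: point load 68 at a = 4.2: Pab(L + b)/(6LEI) = 299.9/EI
  at 2: point load 68 at a = 4.2: Pab(L + a)/(6LEI) = 299.9/EI
  at 1: triangular load, peak 41.5: w₀L³/(45EI) = 546.6/EI
  at 2: triangular load, peak 41.5: 7w₀L³/(360EI) = 478.3/EI
  θ_10 = 846.5/EI,  θ_20 = 778.2/EI
Flexibility coefficients: a unit moment at one end gives L/(3EI) there and L/(6EI) at the far end, so f₁₁ = f₂₂ = 2.8/EI and f₁₂ = f₂₁ = 1.4/EI.
Compatibility — zero rotation at each built-in end:
  2.8 M_1 + 1.4 M_2 = 846.5
  1.4 M_1 + 2.8 M_2 = 778.2
Solving the pair gives M_1 = 217.8 kN·m and M_2 = 169 kN·m (hogging).

M_1 = 217.8 kN·m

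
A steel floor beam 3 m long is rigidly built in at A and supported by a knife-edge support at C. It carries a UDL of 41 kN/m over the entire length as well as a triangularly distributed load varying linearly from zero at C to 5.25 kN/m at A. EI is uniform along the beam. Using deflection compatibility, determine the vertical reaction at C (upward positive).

R_C = 47.7 kN

Release the roller at C. Primary structure: cantilever fixed at A.
Free-end deflection of the primary structure under the applied loading (downward +):
  UDL 41: wL⁴/(8EI) = 415.1/EI
  triangular load, peak 5.25 at the fixed end: w₀L⁴/(30EI) = 14.18/EI
  δ_0 = 429.3/EI
Tip deflection under a unit load at C: L³/(3EI) = 9/EI.
The prop prevents deflection at C: R_C = δ_0/δ_{CC} = 429.3/9 = 47.7 kN.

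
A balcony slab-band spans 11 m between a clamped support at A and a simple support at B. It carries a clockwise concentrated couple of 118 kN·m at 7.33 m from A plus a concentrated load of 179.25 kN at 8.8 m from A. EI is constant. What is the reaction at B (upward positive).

Choose R_B as the redundant. The primary structure is the cantilever fixed at A.
Primary-structure tip deflection at B by superposition:
  clockwise couple 118 at a = 7.33: M₀a(2L − a)/(2EI) = 6344/EI
  point load 179.25 at a = 8.8: Pa²(3L − a)/(6EI) = 55987/EI
  δ_0 = 62332/EI
Flexibility coefficient — unit upward force at B: δ_{BB} = L³/(3EI) = 443.7/EI.
The prop prevents deflection at B: R_B = δ_0/δ_{BB} = 62332/443.7 = 140.5 kN.

R_B = 140.5 kN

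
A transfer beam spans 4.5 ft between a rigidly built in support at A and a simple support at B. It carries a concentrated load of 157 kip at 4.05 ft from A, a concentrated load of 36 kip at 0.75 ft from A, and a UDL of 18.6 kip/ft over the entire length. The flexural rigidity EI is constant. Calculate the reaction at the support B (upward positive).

Choose R_B as the redundant. The primary structure is the cantilever fixed at A.
Deflection at B on the released cantilever, summing each load's contribution:
  point load 157 at a = 4.05: Pa²(3L − a)/(6EI) = 4056/EI
  point load 36 at a = 0.75: Pa²(3L − a)/(6EI) = 43.03/EI
  UDL 18.6: wL⁴/(8EI) = 953.4/EI
  δ_0 = 5052/EI
Tip deflection under a unit load at B: L³/(3EI) = 30.38/EI.
Compatibility at B: δ_0 − R_B·δ_{BB} = 0, so R_B = 5052/30.38 = 166.3 kip.

R_B = 166.3 kip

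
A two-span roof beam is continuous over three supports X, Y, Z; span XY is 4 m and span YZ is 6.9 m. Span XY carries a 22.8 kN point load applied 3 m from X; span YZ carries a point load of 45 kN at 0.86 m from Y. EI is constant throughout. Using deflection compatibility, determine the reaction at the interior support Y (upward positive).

Insert a hinge at Y; M_Y is the redundant, and each span becomes simply supported.
End slopes at the hinge Y, treating each span as simply supported:
  span XY: point load 22.8 at a = 3: Pab(L + a)/(6LEI) = 19.95/EI
  span YZ: point load 45 at a = 0.86: Pab(L + b)/(6LEI) = 73.06/EI
  relative rotation θ_0 = (19.95 + 73.06)/EI = 93.01/EI
A unit hogging moment at Y produces rotation L₁/(3EI) + L₂/(3EI) = 3.633/EI.
Compatibility: M_Y·(L₁+L₂)/(3EI) = θ_0, giving M_Y = 25.6 kN·m (hogging).
Span XY, ΣM about X with M_Y applied at Y: R_Y^{XY}·4 = 68.4 + 25.6, so R_Y^{XY} = 23.5 kN and R_X = 22.8 − 23.5 = -0.6998 kN.
Span YZ, ΣM about Z: R_Y^{YZ}·6.9 = 271.8 + 25.6, so R_Y^{YZ} = 43.1 kN and R_Z = 45 − 43.1 = 1.899 kN.
R_Y = 23.5 + 43.1 = 66.6 kN.

R_Y = 66.6 kN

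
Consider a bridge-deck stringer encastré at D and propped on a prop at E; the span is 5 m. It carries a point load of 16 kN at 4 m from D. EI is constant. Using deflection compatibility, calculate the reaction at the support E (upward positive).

R_E = 11.26 kN

Choose R_E as the redundant. The primary structure is the cantilever fixed at D.
Downward deflection at the released point E due to the loads:
  point load 16 at a = 4: Pa²(3L − a)/(6EI) = 469.3/EI
Flexibility coefficient — unit upward force at E: δ_{EE} = L³/(3EI) = 41.67/EI.
The prop prevents deflection at E: R_E = δ_0/δ_{EE} = 469.3/41.67 = 11.26 kN.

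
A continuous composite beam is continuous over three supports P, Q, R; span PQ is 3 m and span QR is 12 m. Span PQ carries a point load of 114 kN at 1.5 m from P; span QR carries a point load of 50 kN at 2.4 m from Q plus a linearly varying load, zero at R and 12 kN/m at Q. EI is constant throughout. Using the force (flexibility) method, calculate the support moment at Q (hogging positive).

Release continuity at Q by inserting a hinge; the redundant is the internal moment M_Q. The primary structure is two simply-supported spans PQ and QR.
End slopes at the hinge Q, treating each span as simply supported:
  span PQ: point load 114 at a = 1.5: Pab(L + a)/(6LEI) = 64.12/EI
  span QR: point load 50 at a = 2.4: Pab(L + b)/(6LEI) = 345.6/EI
  span QR: triangular load, peak 12: w₀L³/(45EI) = 460.8/EI
  relative rotation θ_0 = (64.12 + 806.4)/EI = 870.5/EI
A unit hogging moment at Q produces rotation L₁/(3EI) + L₂/(3EI) = 5/EI.
Slope continuity at Q: θ_0 = M_Q·5/EI, so M_Q = 870.5/5 = 174.1 kN·m (hogging).

M_Q = 174.1 kN·m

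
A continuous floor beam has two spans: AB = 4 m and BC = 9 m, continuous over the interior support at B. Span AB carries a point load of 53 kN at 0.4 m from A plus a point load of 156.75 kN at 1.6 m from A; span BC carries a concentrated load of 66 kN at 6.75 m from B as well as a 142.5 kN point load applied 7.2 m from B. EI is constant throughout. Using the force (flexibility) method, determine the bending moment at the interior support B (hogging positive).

M_B = 169.1 kN·m

Take M_B as the redundant. Released structure: two simple spans AB and BC with a hinge at B.
Discontinuity in slope at B on the released structure — sum the simple-span end rotations:
  span AB: point load 53 at a = 0.4: Pab(L + a)/(6LEI) = 13.99/EI
  span AB: point load 156.75 at a = 1.6: Pab(L + a)/(6LEI) = 140.4/EI
  span BC: point load 66 at a = 6.75: Pab(L + b)/(6LEI) = 208.8/EI
  span BC: point load 142.5 at a = 7.2: Pab(L + b)/(6LEI) = 369.4/EI
  relative rotation θ_0 = (154.4 + 578.2)/EI = 732.6/EI
A unit hogging moment at B produces rotation L₁/(3EI) + L₂/(3EI) = 4.333/EI.
Slope continuity at B: θ_0 = M_B·4.333/EI, so M_B = 732.6/4.333 = 169.1 kN·m (hogging).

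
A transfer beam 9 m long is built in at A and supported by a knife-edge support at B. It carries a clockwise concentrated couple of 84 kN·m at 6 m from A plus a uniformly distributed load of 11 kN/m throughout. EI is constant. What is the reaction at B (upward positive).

R_B = 49.57 kN

Choose R_B as the redundant. The primary structure is the cantilever fixed at A.
Primary-structure tip deflection at B by superposition:
  clockwise couple 84 at a = 6: M₀a(2L − a)/(2EI) = 3024/EI
  UDL 11: wL⁴/(8EI) = 9021/EI
  δ_0 = 12045/EI
Flexibility coefficient — unit upward force at B: δ_{BB} = L³/(3EI) = 243/EI.
The prop prevents deflection at B: R_B = δ_0/δ_{BB} = 12045/243 = 49.57 kN.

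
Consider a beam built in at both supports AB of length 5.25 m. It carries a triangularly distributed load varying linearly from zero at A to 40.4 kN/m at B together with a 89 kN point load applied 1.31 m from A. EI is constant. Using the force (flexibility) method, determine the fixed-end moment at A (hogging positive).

M_A = 102.8 kN·m

Release both end moments; the primary structure is a simply-supported span AB with redundants M_A and M_B.
On the primary (simply-supported) span, the end slopes from the loading are:
  at A: triangular load, peak 40.4: 7w₀L³/(360EI) = 113.7/EI
  at B: triangular load, peak 40.4: w₀L³/(45EI) = 129.9/EI
  at A: point load 89 at a = 1.31: Pab(L + b)/(6LEI) = 134/EI
  at B: point load 89 at a = 1.31: Pab(L + a)/(6LEI) = 95.66/EI
  θ_A0 = 247.7/EI,  θ_B0 = 225.6/EI
Flexibility coefficients: a unit moment at one end gives L/(3EI) there and L/(6EI) at the far end, so f₁₁ = f₂₂ = 1.75/EI and f₁₂ = f₂₁ = 0.875/EI.
Compatibility — zero rotation at each built-in end:
  1.75 M_A + 0.875 M_B = 247.7
  0.875 M_A + 1.75 M_B = 225.6
Solving the pair gives M_A = 102.8 kN·m and M_B = 77.51 kN·m (hogging).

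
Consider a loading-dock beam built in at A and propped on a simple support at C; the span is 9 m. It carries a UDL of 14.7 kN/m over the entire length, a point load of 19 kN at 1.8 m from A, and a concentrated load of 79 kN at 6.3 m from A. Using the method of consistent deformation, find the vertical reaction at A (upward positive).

Choose R_C as the redundant. The primary structure is the cantilever fixed at A.
Free-end deflection of the primary structure under the applied loading (downward +):
  UDL 14.7: wL⁴/(8EI) = 12056/EI
  point load 19 at a = 1.8: Pa²(3L − a)/(6EI) = 258.6/EI
  point load 79 at a = 6.3: Pa²(3L − a)/(6EI) = 10818/EI
  δ_0 = 23132/EI
Flexibility coefficient — unit upward force at C: δ_{CC} = L³/(3EI) = 243/EI.
Compatibility at C: δ_0 − R_C·δ_{CC} = 0, so R_C = 23132/243 = 95.19 kN.
Vertical equilibrium: R_A = ΣP − R_C = 230.3 − 95.19 = 135.1 kN.

R_A = 135.1 kN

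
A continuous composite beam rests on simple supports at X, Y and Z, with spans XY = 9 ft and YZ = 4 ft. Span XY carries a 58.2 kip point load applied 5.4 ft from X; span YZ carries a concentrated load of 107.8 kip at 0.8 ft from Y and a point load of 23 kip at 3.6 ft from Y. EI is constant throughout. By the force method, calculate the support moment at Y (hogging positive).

M_Y = 90.13 kip·ft

Insert a hinge at Y; M_Y is the redundant, and each span becomes simply supported.
Discontinuity in slope at Y on the released structure — sum the simple-span end rotations:
  span XY: point load 58.2 at a = 5.4: Pab(L + a)/(6LEI) = 301.7/EI
  span YZ: point load 107.8 at a = 0.8: Pab(L + b)/(6LEI) = 82.79/EI
  span YZ: point load 23 at a = 3.6: Pab(L + b)/(6LEI) = 6.072/EI
  relative rotation θ_0 = (301.7 + 88.86)/EI = 390.6/EI
A unit hogging moment at Y produces rotation L₁/(3EI) + L₂/(3EI) = 4.333/EI.
Compatibility: M_Y·(L₁+L₂)/(3EI) = θ_0, giving M_Y = 90.13 kip·ft (hogging).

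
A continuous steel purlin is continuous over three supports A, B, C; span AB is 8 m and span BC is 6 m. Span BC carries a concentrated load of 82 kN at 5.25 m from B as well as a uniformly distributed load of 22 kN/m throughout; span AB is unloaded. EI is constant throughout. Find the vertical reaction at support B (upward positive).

Insert a hinge at B; M_B is the redundant, and each span becomes simply supported.
Discontinuity in slope at B on the released structure — sum the simple-span end rotations:
  span BC: point load 82 at a = 5.25: Pab(L + b)/(6LEI) = 60.54/EI
  span BC: UDL 22: wL³/(24EI) = 198/EI
  relative rotation θ_0 = (0 + 258.5)/EI = 258.5/EI
A unit hogging moment at B produces rotation L₁/(3EI) + L₂/(3EI) = 4.667/EI.
Slope continuity at B: θ_0 = M_B·4.667/EI, so M_B = 258.5/4.667 = 55.4 kN·m (hogging).
Span AB, ΣM about A with M_B applied at B: R_B^{AB}·8 = 0 + 55.4, so R_B^{AB} = 6.925 kN and R_A = 0 − 6.925 = -6.925 kN.
Span BC, ΣM about C: R_B^{BC}·6 = 457.5 + 55.4, so R_B^{BC} = 85.48 kN and R_C = 214 − 85.48 = 128.5 kN.
R_B = 6.925 + 85.48 = 92.41 kN.

R_B = 92.41 kN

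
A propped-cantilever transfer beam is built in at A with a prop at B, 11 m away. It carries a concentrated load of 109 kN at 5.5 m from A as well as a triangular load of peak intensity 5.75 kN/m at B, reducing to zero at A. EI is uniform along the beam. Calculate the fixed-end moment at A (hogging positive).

M_A = 265.4 kN·m

Remove the prop at B; the released (primary) structure is a cantilever built in at A.
Downward deflection at the released point B due to the loads:
  point load 109 at a = 5.5: Pa²(3L − a)/(6EI) = 15112/EI
  triangular load, peak 5.75 at the free end: 11w₀L⁴/(120EI) = 7717/EI
  δ_0 = 22829/EI
Tip deflection under a unit load at B: L³/(3EI) = 443.7/EI.
The prop prevents deflection at B: R_B = δ_0/δ_{BB} = 22829/443.7 = 51.46 kN.
Moment equilibrium about A: M_A = Σ(load moments about A) − R_B·L = 831.4 − 51.46×11 = 265.4 kN·m.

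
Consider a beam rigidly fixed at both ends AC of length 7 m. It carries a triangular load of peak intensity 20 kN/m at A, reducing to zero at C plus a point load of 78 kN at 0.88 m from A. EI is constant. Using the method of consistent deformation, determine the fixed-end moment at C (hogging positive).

Release both end moments; the primary structure is a simply-supported span AC with redundants M_A and M_C.
End rotations of the released simple span under the applied load (×1/EI):
  at A: triangular load, peak 20: w₀L³/(45EI) = 152.4/EI
  at C: triangular load, peak 20: 7w₀L³/(360EI) = 133.4/EI
  at A: point load 78 at a = 0.88: Pab(L + b)/(6LEI) = 131.2/EI
  at C: point load 78 at a = 0.88: Pab(L + a)/(6LEI) = 78.81/EI
  θ_A0 = 283.7/EI,  θ_C0 = 212.2/EI
Flexibility coefficients: a unit moment at one end gives L/(3EI) there and L/(6EI) at the far end, so f₁₁ = f₂₂ = 2.333/EI and f₁₂ = f₂₁ = 1.167/EI.
Compatibility — zero rotation at each built-in end:
  2.333 M_A + 1.167 M_C = 283.7
  1.167 M_A + 2.333 M_C = 212.2
Solving the pair gives M_A = 101.5 kN·m and M_C = 40.21 kN·m (hogging).

M_C = 40.21 kN·m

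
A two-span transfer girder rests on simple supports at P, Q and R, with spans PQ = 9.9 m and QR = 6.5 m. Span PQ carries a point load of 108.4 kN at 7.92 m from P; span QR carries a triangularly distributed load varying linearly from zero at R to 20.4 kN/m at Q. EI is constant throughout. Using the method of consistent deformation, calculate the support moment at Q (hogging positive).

Insert a hinge at Q; M_Q is the redundant, and each span becomes simply supported.
End slopes at the hinge Q, treating each span as simply supported:
  span PQ: point load 108.4 at a = 7.92: Pab(L + a)/(6LEI) = 510/EI
  span QR: triangular load, peak 20.4: w₀L³/(45EI) = 124.5/EI
  relative rotation θ_0 = (510 + 124.5)/EI = 634.5/EI
A unit hogging moment at Q produces rotation L₁/(3EI) + L₂/(3EI) = 5.467/EI.
Compatibility: M_Q·(L₁+L₂)/(3EI) = θ_0, giving M_Q = 116.1 kN·m (hogging).

M_Q = 116.1 kN·m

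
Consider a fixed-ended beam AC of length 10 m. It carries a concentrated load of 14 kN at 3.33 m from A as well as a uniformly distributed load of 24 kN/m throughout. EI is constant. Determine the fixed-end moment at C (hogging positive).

M_C = 210.4 kN·m

Release both end moments; the primary structure is a simply-supported span AC with redundants M_A and M_C.
On the primary (simply-supported) span, the end slopes from the loading are:
  at A: point load 14 at a = 3.33: Pab(L + b)/(6LEI) = 86.39/EI
  at C: point load 14 at a = 3.33: Pab(L + a)/(6LEI) = 69.08/EI
  at A: UDL 24: wL³/(24EI) = 1000/EI
  at C: UDL 24: wL³/(24EI) = 1000/EI
  θ_A0 = 1086/EI,  θ_C0 = 1069/EI
Flexibility coefficients: a unit moment at one end gives L/(3EI) there and L/(6EI) at the far end, so f₁₁ = f₂₂ = 3.333/EI and f₁₂ = f₂₁ = 1.667/EI.
Compatibility — zero rotation at each built-in end:
  3.333 M_A + 1.667 M_C = 1086
  1.667 M_A + 3.333 M_C = 1069
Solving the pair gives M_A = 220.7 kN·m and M_C = 210.4 kN·m (hogging).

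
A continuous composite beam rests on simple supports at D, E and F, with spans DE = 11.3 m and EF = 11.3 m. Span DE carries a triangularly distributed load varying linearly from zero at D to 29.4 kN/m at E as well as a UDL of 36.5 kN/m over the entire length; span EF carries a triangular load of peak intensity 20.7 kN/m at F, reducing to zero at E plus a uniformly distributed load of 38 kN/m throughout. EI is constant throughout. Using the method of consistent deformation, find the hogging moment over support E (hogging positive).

M_E = 796.8 kN·m

Release continuity at E by inserting a hinge; the redundant is the internal moment M_E. The primary structure is two simply-supported spans DE and EF.
Discontinuity in slope at E on the released structure — sum the simple-span end rotations:
  span DE: triangular load, peak 29.4: w₀L³/(45EI) = 942.7/EI
  span DE: UDL 36.5: wL³/(24EI) = 2194/EI
  span EF: triangular load, peak 20.7: 7w₀L³/(360EI) = 580.8/EI
  span EF: UDL 38: wL³/(24EI) = 2285/EI
  relative rotation θ_0 = (3137 + 2865)/EI = 6002/EI
A unit hogging moment at E produces rotation L₁/(3EI) + L₂/(3EI) = 7.533/EI.
Compatibility: M_E·(L₁+L₂)/(3EI) = θ_0, giving M_E = 796.8 kN·m (hogging).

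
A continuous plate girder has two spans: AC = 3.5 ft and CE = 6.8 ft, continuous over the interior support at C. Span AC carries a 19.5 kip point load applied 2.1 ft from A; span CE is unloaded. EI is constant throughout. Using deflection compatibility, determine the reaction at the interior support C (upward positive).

R_C = 13.63 kip

Insert a hinge at C; M_C is the redundant, and each span becomes simply supported.
End slopes at the hinge C, treating each span as simply supported:
  span AC: point load 19.5 at a = 2.1: Pab(L + a)/(6LEI) = 15.29/EI
  relative rotation θ_0 = (15.29 + 0)/EI = 15.29/EI
A unit hogging moment at C produces rotation L₁/(3EI) + L₂/(3EI) = 3.433/EI.
Slope continuity at C: θ_0 = M_C·3.433/EI, so M_C = 15.29/3.433 = 4.453 kip·ft (hogging).
Span AC, ΣM about A with M_C applied at C: R_C^{AC}·3.5 = 40.95 + 4.453, so R_C^{AC} = 12.97 kip and R_A = 19.5 − 12.97 = 6.528 kip.
Span CE, ΣM about E: R_C^{CE}·6.8 = 0 + 4.453, so R_C^{CE} = 0.6548 kip and R_E = 0 − 0.6548 = -0.6548 kip.
R_C = 12.97 + 0.6548 = 13.63 kip.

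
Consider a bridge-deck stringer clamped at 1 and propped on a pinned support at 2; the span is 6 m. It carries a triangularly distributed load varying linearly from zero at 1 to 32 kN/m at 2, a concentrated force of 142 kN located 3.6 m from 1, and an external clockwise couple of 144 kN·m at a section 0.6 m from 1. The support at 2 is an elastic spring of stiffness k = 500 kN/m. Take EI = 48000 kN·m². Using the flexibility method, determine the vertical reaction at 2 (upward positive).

Release the roller at 2. Primary structure: cantilever fixed at 1.
Free-end deflection of the primary structure under the applied loading (downward +):
  triangular load, peak 32 at the free end: 11w₀L⁴/(120EI) = 3802/EI
  point load 142 at a = 3.6: Pa²(3L − a)/(6EI) = 4417/EI
  clockwise couple 144 at a = 0.6: M₀a(2L − a)/(2EI) = 492.5/EI
  δ_0 = 8711/EI
Tip deflection under a unit load at 2: L³/(3EI) = 72/EI.
With EI = 48000 kN·m²: δ_0 = 0.18148 m and δ_{22} = 0.0015 m/kN.
Compatibility — the spring shortens by R_2/k under the reaction it provides: δ_0 − R_2·δ_{22} = R_2/k. With 1/k = 0.002 m/kN, R_2 = δ_0 / (δ_{22} + 1/k) = 0.18148 / (0.0015 + 0.002) = 51.85 kN.

R_2 = 51.85 kN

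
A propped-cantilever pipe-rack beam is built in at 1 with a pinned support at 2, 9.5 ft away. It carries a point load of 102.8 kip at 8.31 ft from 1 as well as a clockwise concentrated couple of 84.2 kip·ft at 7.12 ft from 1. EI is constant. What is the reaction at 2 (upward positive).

Remove the prop at 2; the released (primary) structure is a cantilever built in at 1.
Downward deflection at the released point 2 due to the loads:
  point load 102.8 at a = 8.31: Pa²(3L − a)/(6EI) = 23888/EI
  clockwise couple 84.2 at a = 7.12: M₀a(2L − a)/(2EI) = 3561/EI
  δ_0 = 27449/EI
Flexibility coefficient — unit upward force at 2: δ_{22} = L³/(3EI) = 285.8/EI.
Compatibility at 2: δ_0 − R_2·δ_{22} = 0, so R_2 = 27449/285.8 = 96.05 kip.

R_2 = 96.05 kip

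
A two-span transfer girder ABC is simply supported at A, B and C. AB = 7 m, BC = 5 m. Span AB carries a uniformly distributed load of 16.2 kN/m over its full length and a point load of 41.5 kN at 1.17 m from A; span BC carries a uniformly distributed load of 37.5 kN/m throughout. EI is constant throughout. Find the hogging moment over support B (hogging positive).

M_B = 120.5 kN·m

Insert a hinge at B; M_B is the redundant, and each span becomes simply supported.
End slopes at the hinge B, treating each span as simply supported:
  span AB: UDL 16.2: wL³/(24EI) = 231.5/EI
  span AB: point load 41.5 at a = 1.17: Pab(L + a)/(6LEI) = 55.06/EI
  span BC: UDL 37.5: wL³/(24EI) = 195.3/EI
  relative rotation θ_0 = (286.6 + 195.3)/EI = 481.9/EI
A unit hogging moment at B produces rotation L₁/(3EI) + L₂/(3EI) = 4/EI.
Compatibility: M_B·(L₁+L₂)/(3EI) = θ_0, giving M_B = 120.5 kN·m (hogging).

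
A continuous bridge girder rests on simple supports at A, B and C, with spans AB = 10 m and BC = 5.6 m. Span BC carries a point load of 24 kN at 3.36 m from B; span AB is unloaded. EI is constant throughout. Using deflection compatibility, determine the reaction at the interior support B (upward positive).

Release continuity at B by inserting a hinge; the redundant is the internal moment M_B. The primary structure is two simply-supported spans AB and BC.
Rotations at B on the released spans (each span's end-slope, ×1/EI):
  span BC: point load 24 at a = 3.36: Pab(L + b)/(6LEI) = 42.15/EI
  relative rotation θ_0 = (0 + 42.15)/EI = 42.15/EI
A unit hogging moment at B produces rotation L₁/(3EI) + L₂/(3EI) = 5.2/EI.
Compatibility: M_B·(L₁+L₂)/(3EI) = θ_0, giving M_B = 8.105 kN·m (hogging).
Span AB, ΣM about A with M_B applied at B: R_B^{AB}·10 = 0 + 8.105, so R_B^{AB} = 0.8105 kN and R_A = 0 − 0.8105 = -0.8105 kN.
Span BC, ΣM about C: R_B^{BC}·5.6 = 53.76 + 8.105, so R_B^{BC} = 11.05 kN and R_C = 24 − 11.05 = 12.95 kN.
R_B = 0.8105 + 11.05 = 11.86 kN.

R_B = 11.86 kN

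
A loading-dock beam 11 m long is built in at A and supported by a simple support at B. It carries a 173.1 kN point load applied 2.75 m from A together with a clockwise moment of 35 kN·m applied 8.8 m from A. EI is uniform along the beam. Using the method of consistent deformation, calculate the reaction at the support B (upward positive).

R_B = 19.46 kN

Release the roller at B. Primary structure: cantilever fixed at A.
Primary-structure tip deflection at B by superposition:
  point load 173.1 at a = 2.75: Pa²(3L − a)/(6EI) = 6600/EI
  clockwise couple 35 at a = 8.8: M₀a(2L − a)/(2EI) = 2033/EI
  δ_0 = 8633/EI
Flexibility coefficient — unit upward force at B: δ_{BB} = L³/(3EI) = 443.7/EI.
The prop prevents deflection at B: R_B = δ_0/δ_{BB} = 8633/443.7 = 19.46 kN.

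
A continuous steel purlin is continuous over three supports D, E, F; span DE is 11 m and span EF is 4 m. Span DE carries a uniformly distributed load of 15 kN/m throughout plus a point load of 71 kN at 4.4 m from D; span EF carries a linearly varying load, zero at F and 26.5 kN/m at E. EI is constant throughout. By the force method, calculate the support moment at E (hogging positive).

Insert a hinge at E; M_E is the redundant, and each span becomes simply supported.
Rotations at E on the released spans (each span's end-slope, ×1/EI):
  span DE: UDL 15: wL³/(24EI) = 831.9/EI
  span DE: point load 71 at a = 4.4: Pab(L + a)/(6LEI) = 481.1/EI
  span EF: triangular load, peak 26.5: w₀L³/(45EI) = 37.69/EI
  relative rotation θ_0 = (1313 + 37.69)/EI = 1351/EI
A unit hogging moment at E produces rotation L₁/(3EI) + L₂/(3EI) = 5/EI.
Compatibility: M_E·(L₁+L₂)/(3EI) = θ_0, giving M_E = 270.1 kN·m (hogging).

M_E = 270.1 kN·m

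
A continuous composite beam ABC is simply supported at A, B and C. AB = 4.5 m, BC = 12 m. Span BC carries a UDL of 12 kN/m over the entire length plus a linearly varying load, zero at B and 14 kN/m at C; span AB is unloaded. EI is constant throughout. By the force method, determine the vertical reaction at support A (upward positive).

R_A = -53.92 kN

Release continuity at B by inserting a hinge; the redundant is the internal moment M_B. The primary structure is two simply-supported spans AB and BC.
Rotations at B on the released spans (each span's end-slope, ×1/EI):
  span BC: UDL 12: wL³/(24EI) = 864/EI
  span BC: triangular load, peak 14: 7w₀L³/(360EI) = 470.4/EI
  relative rotation θ_0 = (0 + 1334)/EI = 1334/EI
A unit hogging moment at B produces rotation L₁/(3EI) + L₂/(3EI) = 5.5/EI.
Slope continuity at B: θ_0 = M_B·5.5/EI, so M_B = 1334/5.5 = 242.6 kN·m (hogging).
Span AB, ΣM about A with M_B applied at B: R_B^{AB}·4.5 = 0 + 242.6, so R_B^{AB} = 53.92 kN and R_A = 0 − 53.92 = -53.92 kN.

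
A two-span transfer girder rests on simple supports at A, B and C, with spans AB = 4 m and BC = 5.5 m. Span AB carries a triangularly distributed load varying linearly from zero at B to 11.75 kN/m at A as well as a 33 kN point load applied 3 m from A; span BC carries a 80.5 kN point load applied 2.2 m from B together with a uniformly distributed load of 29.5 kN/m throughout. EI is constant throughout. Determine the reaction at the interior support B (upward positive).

Take M_B as the redundant. Released structure: two simple spans AB and BC with a hinge at B.
Discontinuity in slope at B on the released structure — sum the simple-span end rotations:
  span AB: triangular load, peak 11.75: 7w₀L³/(360EI) = 14.62/EI
  span AB: point load 33 at a = 3: Pab(L + a)/(6LEI) = 28.88/EI
  span BC: point load 80.5 at a = 2.2: Pab(L + b)/(6LEI) = 155.8/EI
  span BC: UDL 29.5: wL³/(24EI) = 204.5/EI
  relative rotation θ_0 = (43.5 + 360.4)/EI = 403.8/EI
A unit hogging moment at B produces rotation L₁/(3EI) + L₂/(3EI) = 3.167/EI.
Slope continuity at B: θ_0 = M_B·3.167/EI, so M_B = 403.8/3.167 = 127.5 kN·m (hogging).
Span AB, ΣM about A with M_B applied at B: R_B^{AB}·4 = 130.3 + 127.5, so R_B^{AB} = 64.47 kN and R_A = 56.5 − 64.47 = -7.966 kN.
Span BC, ΣM about C: R_B^{BC}·5.5 = 711.8 + 127.5, so R_B^{BC} = 152.6 kN and R_C = 242.8 − 152.6 = 90.14 kN.
R_B = 64.47 + 152.6 = 217.1 kN.

R_B = 217.1 kN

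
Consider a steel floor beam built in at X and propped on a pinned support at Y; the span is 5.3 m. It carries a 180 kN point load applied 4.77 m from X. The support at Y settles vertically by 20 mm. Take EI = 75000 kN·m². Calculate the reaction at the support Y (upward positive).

Remove the prop at Y; the released (primary) structure is a cantilever built in at X.
Downward deflection at the released point Y due to the loads:
  point load 180 at a = 4.77: Pa²(3L − a)/(6EI) = 7597/EI
Flexibility coefficient — unit upward force at Y: δ_{YY} = L³/(3EI) = 49.63/EI.
With EI = 75000 kN·m²: δ_0 = 0.1013 m and δ_{YY} = 0.000662 m/kN.
Compatibility — the beam at Y must follow the support down by 0.02 m: δ_0 − R_Y·δ_{YY} = 0.02, so R_Y = (0.1013 − 0.02)/0.000662 = 122.9 kN.

R_Y = 122.9 kN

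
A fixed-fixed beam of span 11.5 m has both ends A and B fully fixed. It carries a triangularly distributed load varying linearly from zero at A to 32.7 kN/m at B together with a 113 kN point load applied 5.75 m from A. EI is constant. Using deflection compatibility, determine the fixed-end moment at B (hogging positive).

M_B = 378.7 kN·m

Take the two fixed-end moments M_A, M_B as redundants; the released structure is the simple span AB.
Simple-span end rotations at A and B under the given loads:
  at A: triangular load, peak 32.7: 7w₀L³/(360EI) = 967/EI
  at B: triangular load, peak 32.7: w₀L³/(45EI) = 1105/EI
  at A: point load 113 at a = 5.75: Pab(L + b)/(6LEI) = 934/EI
  at B: point load 113 at a = 5.75: Pab(L + a)/(6LEI) = 934/EI
  θ_A0 = 1901/EI,  θ_B0 = 2039/EI
Flexibility coefficients: a unit moment at one end gives L/(3EI) there and L/(6EI) at the far end, so f₁₁ = f₂₂ = 3.833/EI and f₁₂ = f₂₁ = 1.917/EI.
Compatibility — zero rotation at each built-in end:
  3.833 M_A + 1.917 M_B = 1901
  1.917 M_A + 3.833 M_B = 2039
Solving the pair gives M_A = 306.6 kN·m and M_B = 378.7 kN·m (hogging).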